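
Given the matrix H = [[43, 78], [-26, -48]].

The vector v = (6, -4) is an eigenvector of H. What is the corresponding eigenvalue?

-9

Compute Hv: H·(6, -4) = (-54, 36).
Since Hv = λv, compare component 1: -54 = λ·6, so λ = -9.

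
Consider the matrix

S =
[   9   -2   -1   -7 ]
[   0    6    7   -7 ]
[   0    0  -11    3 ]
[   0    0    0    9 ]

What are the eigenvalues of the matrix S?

S is upper triangular, so its eigenvalues are the diagonal entries.
Diagonal: 9, 6, -11, 9.

-11, 6, 9, 9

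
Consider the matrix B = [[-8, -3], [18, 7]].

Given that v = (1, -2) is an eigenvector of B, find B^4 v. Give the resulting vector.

First find the eigenvalue: Bv = (-2, 4) = -2·(1, -2), so λ = -2.
Then B^4 v = λ^4·v = (-2)^4·(1, -2) = 16·(1, -2) = (16, -32).

(16, -32)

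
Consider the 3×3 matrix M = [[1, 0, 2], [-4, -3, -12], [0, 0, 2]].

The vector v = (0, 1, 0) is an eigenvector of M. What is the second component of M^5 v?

First find the eigenvalue: Mv = (0, -3, 0) = -3·(0, 1, 0), so λ = -3.
Then M^5 v = λ^5·v = (-3)^5·(0, 1, 0) = -243·(0, 1, 0) = (0, -243, 0).

-243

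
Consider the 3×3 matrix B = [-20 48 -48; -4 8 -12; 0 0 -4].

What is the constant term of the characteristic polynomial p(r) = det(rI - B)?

128

p(0) = det(0·I − B) = det(−B) = (−1)^3·det(B).
det(B) = -128, so p(0) = 128.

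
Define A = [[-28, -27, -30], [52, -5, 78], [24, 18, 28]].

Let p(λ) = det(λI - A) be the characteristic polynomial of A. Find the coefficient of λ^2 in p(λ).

5

The coefficient of λ^2 of det(λI - A) is −trace(A).
trace(A) = (-28) + (-5) + (28) = -5, so the coefficient is 5.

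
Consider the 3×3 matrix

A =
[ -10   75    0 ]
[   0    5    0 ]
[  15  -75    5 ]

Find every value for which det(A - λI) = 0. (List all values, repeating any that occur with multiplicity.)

The characteristic polynomial is p(t) = det(tI - A).
Expanding along the first row, p(t) = t^3 - 75t + 250.
Rational-root test: t = 5 gives p(5) = 0.
Dividing by (t - 5) leaves t^2 + 5t - 50.
The quadratic factors as (t + 10)·(t - 5).
Eigenvalues: -10, 5, 5.

-10, 5, 5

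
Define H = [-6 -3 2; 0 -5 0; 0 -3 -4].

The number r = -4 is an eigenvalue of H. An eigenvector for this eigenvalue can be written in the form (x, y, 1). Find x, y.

1, 0

We need (H + 4I)v = 0.
H + 4I = [[-2, -3, 2], [0, -1, 0], [0, -3, 0]].
Row 1: (-2)·x + (-3)·y + (2)·1 = 0
Row 2: (0)·x + (-1)·y + (0)·1 = 0
Row 3: (0)·x + (-3)·y + (0)·1 = 0
Solving gives x = 1, y = 0.
Check: H·(1, 0, 1) = (-4, 0, -4) = -4·(1, 0, 1).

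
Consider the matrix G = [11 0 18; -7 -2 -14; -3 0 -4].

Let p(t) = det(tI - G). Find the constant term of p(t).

20

p(t) = t^3 - 5t^2 - 4t + 20.
The constant term is 20.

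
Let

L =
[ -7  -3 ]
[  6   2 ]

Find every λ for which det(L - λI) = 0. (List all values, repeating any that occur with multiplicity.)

-4, -1

det(L - λI) = (-7 - λ)(2 - λ) - (-3)·(6) = λ^2 + 5λ + 4.
This factors as (λ + 4)·(λ + 1) = 0.
Eigenvalues: -4, -1.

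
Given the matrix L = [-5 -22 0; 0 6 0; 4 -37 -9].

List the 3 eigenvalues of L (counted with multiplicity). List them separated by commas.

-9, -5, 6

The characteristic polynomial is p(lambda) = det(lambda·I - L).
Expanding the 3×3 determinant: p(lambda) = lambda^3 + 8·lambda^2 - 39·lambda - 270.
Rational-root test: lambda = 6 gives p(6) = 0.
Dividing by (lambda - 6) leaves lambda^2 + 14·lambda + 45.
The quadratic factors as (lambda + 9)·(lambda + 5).
Eigenvalues: -9, -5, 6.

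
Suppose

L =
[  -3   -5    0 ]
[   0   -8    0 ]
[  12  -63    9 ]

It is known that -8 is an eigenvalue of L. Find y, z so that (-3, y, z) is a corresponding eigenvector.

-3, -9

We need (L + 8I)v = 0.
L + 8I = [[5, -5, 0], [0, 0, 0], [12, -63, 17]].
Row 1: (5)·-3 + (-5)·y + (0)·z = 0
Row 2: (0)·-3 + (0)·y + (0)·z = 0
Row 3: (12)·-3 + (-63)·y + (17)·z = 0
Solving gives y = -3, z = -9.
Check: L·(-3, -3, -9) = (24, 24, 72) = -8·(-3, -3, -9).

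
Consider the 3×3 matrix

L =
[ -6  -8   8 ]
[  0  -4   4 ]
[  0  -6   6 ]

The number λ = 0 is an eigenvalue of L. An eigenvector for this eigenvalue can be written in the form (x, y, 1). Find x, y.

0, 1

We need (L)v = 0.
L = [[-6, -8, 8], [0, -4, 4], [0, -6, 6]].
Row 1: (-6)·x + (-8)·y + (8)·1 = 0
Row 2: (0)·x + (-4)·y + (4)·1 = 0
Row 3: (0)·x + (-6)·y + (6)·1 = 0
Solving gives x = 0, y = 1.
Check: L·(0, 1, 1) = (0, 0, 0) = 0·(0, 1, 1).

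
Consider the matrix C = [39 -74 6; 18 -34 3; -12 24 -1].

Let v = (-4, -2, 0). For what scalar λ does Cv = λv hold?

2

Compute Cv: C·(-4, -2, 0) = (-8, -4, 0).
Since Cv = λv, compare component 1: -8 = λ·-4, so λ = 2.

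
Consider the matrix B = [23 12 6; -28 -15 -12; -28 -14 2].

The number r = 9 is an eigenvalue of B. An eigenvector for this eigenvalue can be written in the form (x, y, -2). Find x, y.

0, 1

We need (B - 9I)v = 0.
B - 9I = [[14, 12, 6], [-28, -24, -12], [-28, -14, -7]].
Row 1: (14)·x + (12)·y + (6)·-2 = 0
Row 2: (-28)·x + (-24)·y + (-12)·-2 = 0
Row 3: (-28)·x + (-14)·y + (-7)·-2 = 0
Solving gives x = 0, y = 1.
Check: B·(0, 1, -2) = (0, 9, -18) = 9·(0, 1, -2).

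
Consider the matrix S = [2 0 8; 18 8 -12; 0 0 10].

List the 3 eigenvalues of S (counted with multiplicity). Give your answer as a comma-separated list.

Set up det(λI - S) = 0.
Expanding along the first row, p(λ) = λ^3 - 20λ^2 + 116λ - 160.
Rational-root test: λ = 10 gives p(10) = 0.
Factor out (λ - 10): p(λ) = (λ - 10)·(λ^2 - 10λ + 16).
The quadratic factors as (λ - 2)·(λ - 8).
Eigenvalues: 2, 8, 10.

2, 8, 10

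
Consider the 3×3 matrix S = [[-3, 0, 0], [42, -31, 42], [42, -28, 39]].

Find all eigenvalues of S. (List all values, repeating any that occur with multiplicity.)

The characteristic polynomial is p(t) = det(tI - S).
Expanding the 3×3 determinant: p(t) = t^3 - 5t^2 - 57t - 99.
Since p(11) = 0, t = 11 is a root.
Factor out (t - 11): p(t) = (t - 11)·(t^2 + 6t + 9).
The quadratic factor is (t + 3)^2.
Eigenvalues: -3, -3, 11.

-3, -3, 11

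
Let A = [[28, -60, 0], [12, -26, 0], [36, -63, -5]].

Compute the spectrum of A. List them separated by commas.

Compute the characteristic polynomial p(μ) = det(μI - A).
Expanding along the first row, p(μ) = μ^3 + 3μ^2 - 18μ - 40.
Rational-root test: μ = -2 gives p(-2) = 0.
Factor out (μ + 2): p(μ) = (μ + 2)·(μ^2 + μ - 20).
The quadratic factors as (μ + 5)·(μ - 4).
Eigenvalues: -5, -2, 4.

-5, -2, 4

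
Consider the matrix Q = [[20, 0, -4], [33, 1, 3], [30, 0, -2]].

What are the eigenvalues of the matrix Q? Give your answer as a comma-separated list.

1, 8, 10

Compute the characteristic polynomial p(μ) = det(μI - Q).
Expanding along the first row, p(μ) = μ^3 - 19μ^2 + 98μ - 80.
Try μ = 1: p(1) = 0, so 1 is a root.
Factor out (μ - 1): p(μ) = (μ - 1)·(μ^2 - 18μ + 80).
The quadratic factors as (μ - 8)·(μ - 10).
Eigenvalues: 1, 8, 10.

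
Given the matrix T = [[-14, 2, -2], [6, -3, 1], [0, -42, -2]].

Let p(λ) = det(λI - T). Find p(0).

144

p(0) = det(0·I − T) = det(−T) = (−1)^3·det(T).
det(T) = -144, so p(0) = 144.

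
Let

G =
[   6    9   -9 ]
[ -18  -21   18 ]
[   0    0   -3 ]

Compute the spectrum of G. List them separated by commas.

Set up det(rI - G) = 0.
Expanding the 3×3 determinant: p(r) = r^3 + 18r^2 + 81r + 108.
Try r = -3: p(-3) = 0, so -3 is a root.
Dividing by (r + 3) leaves r^2 + 15r + 36.
The quadratic factors as (r + 12)·(r + 3).
Eigenvalues: -12, -3, -3.

-12, -3, -3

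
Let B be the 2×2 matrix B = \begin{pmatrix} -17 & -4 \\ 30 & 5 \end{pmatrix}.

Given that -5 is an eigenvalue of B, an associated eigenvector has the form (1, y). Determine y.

We need (B + 5I)v = 0.
B + 5I = [[-12, -4], [30, 10]].
Row 1: (-12)·1 + (-4)·y = 0
Row 2: (30)·1 + (10)·y = 0
Solving gives y = -3.
Check: B·(1, -3) = (-5, 15) = -5·(1, -3).

-3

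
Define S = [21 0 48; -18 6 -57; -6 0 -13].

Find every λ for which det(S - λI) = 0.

3, 5, 6

Set up det(sI - S) = 0.
Expanding the 3×3 determinant: p(s) = s^3 - 14s^2 + 63s - 90.
Try s = 3: p(3) = 0, so 3 is a root.
Factor out (s - 3): p(s) = (s - 3)·(s^2 - 11s + 30).
The quadratic factors as (s - 5)·(s - 6).
Eigenvalues: 3, 5, 6.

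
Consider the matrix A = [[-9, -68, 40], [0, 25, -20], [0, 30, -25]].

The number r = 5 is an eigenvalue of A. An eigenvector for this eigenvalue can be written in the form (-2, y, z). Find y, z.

We need (A - 5I)v = 0.
A - 5I = [[-14, -68, 40], [0, 20, -20], [0, 30, -30]].
Row 1: (-14)·-2 + (-68)·y + (40)·z = 0
Row 2: (0)·-2 + (20)·y + (-20)·z = 0
Row 3: (0)·-2 + (30)·y + (-30)·z = 0
Solving gives y = 1, z = 1.
Check: A·(-2, 1, 1) = (-10, 5, 5) = 5·(-2, 1, 1).

1, 1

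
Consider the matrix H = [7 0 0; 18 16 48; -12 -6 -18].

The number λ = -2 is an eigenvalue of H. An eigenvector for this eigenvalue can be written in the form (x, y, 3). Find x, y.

We need (H + 2I)v = 0.
H + 2I = [[9, 0, 0], [18, 18, 48], [-12, -6, -16]].
Row 1: (9)·x + (0)·y + (0)·3 = 0
Row 2: (18)·x + (18)·y + (48)·3 = 0
Row 3: (-12)·x + (-6)·y + (-16)·3 = 0
Solving gives x = 0, y = -8.
Check: H·(0, -8, 3) = (0, 16, -6) = -2·(0, -8, 3).

0, -8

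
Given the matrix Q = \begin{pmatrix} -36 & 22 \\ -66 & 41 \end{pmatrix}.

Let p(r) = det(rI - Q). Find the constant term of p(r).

p(r) = r^2 - 5r - 24.
The constant term is -24.

-24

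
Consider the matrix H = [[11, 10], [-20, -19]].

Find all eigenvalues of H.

-9, 1

det(H - lambda·I) = (11 - lambda)(-19 - lambda) - (10)·(-20) = lambda^2 + 8·lambda - 9.
This factors as (lambda + 9)·(lambda - 1) = 0.
Eigenvalues: -9, 1.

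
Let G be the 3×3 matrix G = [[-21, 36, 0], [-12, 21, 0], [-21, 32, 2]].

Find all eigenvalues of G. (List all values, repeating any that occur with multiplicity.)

-3, 2, 3

The characteristic polynomial is p(λ) = det(λI - G).
Cofactor expansion gives p(λ) = λ^3 - 2λ^2 - 9λ + 18.
Try λ = 2: p(2) = 0, so 2 is a root.
Dividing by (λ - 2) leaves λ^2 - 9.
The quadratic factors as (λ + 3)·(λ - 3).
Eigenvalues: -3, 2, 3.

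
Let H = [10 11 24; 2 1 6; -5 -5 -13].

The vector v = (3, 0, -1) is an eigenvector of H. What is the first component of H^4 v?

First find the eigenvalue: Hv = (6, 0, -2) = 2·(3, 0, -1), so λ = 2.
Then H^4 v = λ^4·v = 2^4·(3, 0, -1) = 16·(3, 0, -1) = (48, 0, -16).

48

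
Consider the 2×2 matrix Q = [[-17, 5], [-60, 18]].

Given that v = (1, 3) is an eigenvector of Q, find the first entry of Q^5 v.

First find the eigenvalue: Qv = (-2, -6) = -2·(1, 3), so λ = -2.
Then Q^5 v = λ^5·v = (-2)^5·(1, 3) = -32·(1, 3) = (-32, -96).

-32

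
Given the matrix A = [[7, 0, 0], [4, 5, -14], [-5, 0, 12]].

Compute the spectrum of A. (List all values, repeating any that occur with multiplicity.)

The characteristic polynomial is p(r) = det(rI - A).
Cofactor expansion gives p(r) = r^3 - 24r^2 + 179r - 420.
Since p(5) = 0, r = 5 is a root.
Dividing by (r - 5) leaves r^2 - 19r + 84.
The quadratic factors as (r - 7)·(r - 12).
Eigenvalues: 5, 7, 12.

5, 7, 12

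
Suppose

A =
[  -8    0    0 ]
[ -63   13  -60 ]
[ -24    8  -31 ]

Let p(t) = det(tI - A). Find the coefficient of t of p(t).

221

p(t) = t^3 + 26t^2 + 221t + 616.
The coefficient of t is 221.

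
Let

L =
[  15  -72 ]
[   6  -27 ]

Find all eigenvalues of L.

det(L - tI) = (15 - t)(-27 - t) - (-72)·(6) = t^2 + 12t + 27.
This factors as (t + 9)·(t + 3) = 0.
Eigenvalues: -9, -3.

-9, -3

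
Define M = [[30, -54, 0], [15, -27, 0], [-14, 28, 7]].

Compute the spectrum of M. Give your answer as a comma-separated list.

The characteristic polynomial is p(lambda) = det(lambda·I - M).
Expanding along the first row, p(lambda) = lambda^3 - 10·lambda^2 + 21·lambda.
Since p(7) = 0, lambda = 7 is a root.
Factor out (lambda - 7): p(lambda) = (lambda - 7)·(lambda^2 - 3·lambda).
The quadratic factors as lambda·(lambda - 3).
Eigenvalues: 0, 3, 7.

0, 3, 7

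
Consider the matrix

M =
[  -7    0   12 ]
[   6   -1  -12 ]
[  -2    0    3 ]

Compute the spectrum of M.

The characteristic polynomial is p(r) = det(rI - M).
Cofactor expansion gives p(r) = r^3 + 5r^2 + 7r + 3.
Rational-root test: r = -1 gives p(-1) = 0.
Dividing by (r + 1) leaves r^2 + 4r + 3.
The quadratic factors as (r + 3)·(r + 1).
Eigenvalues: -3, -1, -1.

-3, -1, -1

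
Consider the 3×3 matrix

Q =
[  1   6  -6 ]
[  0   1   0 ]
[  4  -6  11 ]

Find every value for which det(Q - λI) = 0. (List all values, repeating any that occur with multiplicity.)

1, 5, 7

Compute the characteristic polynomial p(lambda) = det(lambda·I - Q).
Cofactor expansion gives p(lambda) = lambda^3 - 13·lambda^2 + 47·lambda - 35.
Rational-root test: lambda = 7 gives p(7) = 0.
Dividing by (lambda - 7) leaves lambda^2 - 6·lambda + 5.
The quadratic factors as (lambda - 1)·(lambda - 5).
Eigenvalues: 1, 5, 7.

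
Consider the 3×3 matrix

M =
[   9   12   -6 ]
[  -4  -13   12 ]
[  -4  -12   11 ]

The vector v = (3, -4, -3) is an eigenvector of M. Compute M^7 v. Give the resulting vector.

First find the eigenvalue: Mv = (-3, 4, 3) = -1·(3, -4, -3), so λ = -1.
Then M^7 v = λ^7·v = (-1)^7·(3, -4, -3) = -1·(3, -4, -3) = (-3, 4, 3).

(-3, 4, 3)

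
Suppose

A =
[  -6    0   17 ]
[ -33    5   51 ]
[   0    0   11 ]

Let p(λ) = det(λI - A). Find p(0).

p(0) = det(0·I − A) = det(−A) = (−1)^3·det(A).
det(A) = -330, so p(0) = 330.

330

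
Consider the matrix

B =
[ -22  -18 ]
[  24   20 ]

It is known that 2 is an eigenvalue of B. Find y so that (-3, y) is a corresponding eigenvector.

4

We need (B - 2I)v = 0.
B - 2I = [[-24, -18], [24, 18]].
Row 1: (-24)·-3 + (-18)·y = 0
Row 2: (24)·-3 + (18)·y = 0
Solving gives y = 4.
Check: B·(-3, 4) = (-6, 8) = 2·(-3, 4).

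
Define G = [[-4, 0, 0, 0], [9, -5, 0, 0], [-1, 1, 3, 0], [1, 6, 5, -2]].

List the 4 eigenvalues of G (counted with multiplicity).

G is lower triangular, so its eigenvalues are the diagonal entries.
Diagonal: -4, -5, 3, -2.

-5, -4, -2, 3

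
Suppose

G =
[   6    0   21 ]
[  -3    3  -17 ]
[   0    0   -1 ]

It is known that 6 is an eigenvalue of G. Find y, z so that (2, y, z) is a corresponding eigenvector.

-2, 0

We need (G - 6I)v = 0.
G - 6I = [[0, 0, 21], [-3, -3, -17], [0, 0, -7]].
Row 1: (0)·2 + (0)·y + (21)·z = 0
Row 2: (-3)·2 + (-3)·y + (-17)·z = 0
Row 3: (0)·2 + (0)·y + (-7)·z = 0
Solving gives y = -2, z = 0.
Check: G·(2, -2, 0) = (12, -12, 0) = 6·(2, -2, 0).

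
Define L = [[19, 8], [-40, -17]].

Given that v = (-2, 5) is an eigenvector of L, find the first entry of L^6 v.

First find the eigenvalue: Lv = (2, -5) = -1·(-2, 5), so λ = -1.
Then L^6 v = λ^6·v = (-1)^6·(-2, 5) = 1·(-2, 5) = (-2, 5).

-2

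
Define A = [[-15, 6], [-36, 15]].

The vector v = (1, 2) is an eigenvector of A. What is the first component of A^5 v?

-243

First find the eigenvalue: Av = (-3, -6) = -3·(1, 2), so λ = -3.
Then A^5 v = λ^5·v = (-3)^5·(1, 2) = -243·(1, 2) = (-243, -486).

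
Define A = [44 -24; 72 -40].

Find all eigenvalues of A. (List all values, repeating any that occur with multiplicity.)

-4, 8

det(A - μI) = (44 - μ)(-40 - μ) - (-24)·(72) = μ^2 - 4μ - 32.
This factors as (μ + 4)·(μ - 8) = 0.
Eigenvalues: -4, 8.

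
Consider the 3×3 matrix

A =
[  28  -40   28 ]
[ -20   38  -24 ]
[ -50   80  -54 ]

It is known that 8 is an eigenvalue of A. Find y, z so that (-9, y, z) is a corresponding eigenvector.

6, 15

We need (A - 8I)v = 0.
A - 8I = [[20, -40, 28], [-20, 30, -24], [-50, 80, -62]].
Row 1: (20)·-9 + (-40)·y + (28)·z = 0
Row 2: (-20)·-9 + (30)·y + (-24)·z = 0
Row 3: (-50)·-9 + (80)·y + (-62)·z = 0
Solving gives y = 6, z = 15.
Check: A·(-9, 6, 15) = (-72, 48, 120) = 8·(-9, 6, 15).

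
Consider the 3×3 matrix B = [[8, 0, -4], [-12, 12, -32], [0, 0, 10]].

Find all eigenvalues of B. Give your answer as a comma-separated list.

8, 10, 12

The characteristic polynomial is p(r) = det(rI - B).
Cofactor expansion gives p(r) = r^3 - 30r^2 + 296r - 960.
Try r = 8: p(8) = 0, so 8 is a root.
Factor out (r - 8): p(r) = (r - 8)·(r^2 - 22r + 120).
The quadratic factors as (r - 10)·(r - 12).
Eigenvalues: 8, 10, 12.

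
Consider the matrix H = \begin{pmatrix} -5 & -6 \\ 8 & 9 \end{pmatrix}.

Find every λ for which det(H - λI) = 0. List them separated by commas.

1, 3

det(H - rI) = (-5 - r)(9 - r) - (-6)·(8) = r^2 - 4r + 3.
This factors as (r - 1)·(r - 3) = 0.
Eigenvalues: 1, 3.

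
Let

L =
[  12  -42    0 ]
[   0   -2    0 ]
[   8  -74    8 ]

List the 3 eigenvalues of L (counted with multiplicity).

-2, 8, 12

The characteristic polynomial is p(t) = det(tI - L).
Expanding the 3×3 determinant: p(t) = t^3 - 18t^2 + 56t + 192.
Rational-root test: t = -2 gives p(-2) = 0.
Dividing by (t + 2) leaves t^2 - 20t + 96.
The quadratic factors as (t - 8)·(t - 12).
Eigenvalues: -2, 8, 12.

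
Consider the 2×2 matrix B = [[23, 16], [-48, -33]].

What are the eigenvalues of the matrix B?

det(B - λI) = (23 - λ)(-33 - λ) - (16)·(-48) = λ^2 + 10λ + 9.
This factors as (λ + 9)·(λ + 1) = 0.
Eigenvalues: -9, -1.

-9, -1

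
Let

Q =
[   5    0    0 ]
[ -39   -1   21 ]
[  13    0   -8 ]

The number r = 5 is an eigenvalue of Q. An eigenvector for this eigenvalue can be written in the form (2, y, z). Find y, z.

We need (Q - 5I)v = 0.
Q - 5I = [[0, 0, 0], [-39, -6, 21], [13, 0, -13]].
Row 1: (0)·2 + (0)·y + (0)·z = 0
Row 2: (-39)·2 + (-6)·y + (21)·z = 0
Row 3: (13)·2 + (0)·y + (-13)·z = 0
Solving gives y = -6, z = 2.
Check: Q·(2, -6, 2) = (10, -30, 10) = 5·(2, -6, 2).

-6, 2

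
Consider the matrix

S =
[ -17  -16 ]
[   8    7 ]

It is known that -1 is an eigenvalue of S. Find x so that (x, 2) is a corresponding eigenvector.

-2

We need (S + 1I)v = 0.
S + 1I = [[-16, -16], [8, 8]].
Row 1: (-16)·x + (-16)·2 = 0
Row 2: (8)·x + (8)·2 = 0
Solving gives x = -2.
Check: S·(-2, 2) = (2, -2) = -1·(-2, 2).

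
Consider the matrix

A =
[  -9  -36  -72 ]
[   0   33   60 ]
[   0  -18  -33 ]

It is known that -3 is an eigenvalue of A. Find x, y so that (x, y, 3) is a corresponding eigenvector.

-6, -5

We need (A + 3I)v = 0.
A + 3I = [[-6, -36, -72], [0, 36, 60], [0, -18, -30]].
Row 1: (-6)·x + (-36)·y + (-72)·3 = 0
Row 2: (0)·x + (36)·y + (60)·3 = 0
Row 3: (0)·x + (-18)·y + (-30)·3 = 0
Solving gives x = -6, y = -5.
Check: A·(-6, -5, 3) = (18, 15, -9) = -3·(-6, -5, 3).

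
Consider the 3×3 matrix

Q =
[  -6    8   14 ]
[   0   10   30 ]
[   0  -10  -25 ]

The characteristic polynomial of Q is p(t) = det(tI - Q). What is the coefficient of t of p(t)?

p(t) = t^3 + 21t^2 + 140t + 300.
The coefficient of t is 140.

140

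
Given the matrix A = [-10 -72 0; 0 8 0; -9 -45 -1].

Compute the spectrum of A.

Compute the characteristic polynomial p(r) = det(rI - A).
Cofactor expansion gives p(r) = r^3 + 3r^2 - 78r - 80.
Since p(-1) = 0, r = -1 is a root.
Dividing by (r + 1) leaves r^2 + 2r - 80.
The quadratic factors as (r + 10)·(r - 8).
Eigenvalues: -10, -1, 8.

-10, -1, 8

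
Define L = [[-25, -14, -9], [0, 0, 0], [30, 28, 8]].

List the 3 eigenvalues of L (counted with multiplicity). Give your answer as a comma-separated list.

-10, -7, 0

The characteristic polynomial is p(λ) = det(λI - L).
Cofactor expansion gives p(λ) = λ^3 + 17λ^2 + 70λ.
Rational-root test: λ = 0 gives p(0) = 0.
Factor out λ: p(λ) = λ·(λ^2 + 17λ + 70).
The quadratic factors as (λ + 10)·(λ + 7).
Eigenvalues: -10, -7, 0.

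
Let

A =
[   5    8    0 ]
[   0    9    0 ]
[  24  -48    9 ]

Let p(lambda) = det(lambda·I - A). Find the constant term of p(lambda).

p(lambda) = lambda^3 - 23·lambda^2 + 171·lambda - 405.
The constant term is -405.

-405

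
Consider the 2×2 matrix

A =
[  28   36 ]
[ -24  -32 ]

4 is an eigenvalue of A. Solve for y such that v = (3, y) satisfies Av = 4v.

We need (A - 4I)v = 0.
A - 4I = [[24, 36], [-24, -36]].
Row 1: (24)·3 + (36)·y = 0
Row 2: (-24)·3 + (-36)·y = 0
Solving gives y = -2.
Check: A·(3, -2) = (12, -8) = 4·(3, -2).

-2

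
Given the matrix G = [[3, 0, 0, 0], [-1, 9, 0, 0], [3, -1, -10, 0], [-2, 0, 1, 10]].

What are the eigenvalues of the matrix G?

G is lower triangular, so its eigenvalues are the diagonal entries.
Diagonal: 3, 9, -10, 10.

-10, 3, 9, 10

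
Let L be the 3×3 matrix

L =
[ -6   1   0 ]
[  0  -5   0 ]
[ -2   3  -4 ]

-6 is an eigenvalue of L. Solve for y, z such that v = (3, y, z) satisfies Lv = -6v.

We need (L + 6I)v = 0.
L + 6I = [[0, 1, 0], [0, 1, 0], [-2, 3, 2]].
Row 1: (0)·3 + (1)·y + (0)·z = 0
Row 2: (0)·3 + (1)·y + (0)·z = 0
Row 3: (-2)·3 + (3)·y + (2)·z = 0
Solving gives y = 0, z = 3.
Check: L·(3, 0, 3) = (-18, 0, -18) = -6·(3, 0, 3).

0, 3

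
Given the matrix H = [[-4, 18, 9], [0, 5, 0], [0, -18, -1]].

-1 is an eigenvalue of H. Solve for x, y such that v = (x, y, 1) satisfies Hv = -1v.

3, 0

We need (H + 1I)v = 0.
H + 1I = [[-3, 18, 9], [0, 6, 0], [0, -18, 0]].
Row 1: (-3)·x + (18)·y + (9)·1 = 0
Row 2: (0)·x + (6)·y + (0)·1 = 0
Row 3: (0)·x + (-18)·y + (0)·1 = 0
Solving gives x = 3, y = 0.
Check: H·(3, 0, 1) = (-3, 0, -1) = -1·(3, 0, 1).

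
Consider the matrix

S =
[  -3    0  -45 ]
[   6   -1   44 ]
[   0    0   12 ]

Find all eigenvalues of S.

Compute the characteristic polynomial p(t) = det(tI - S).
Expanding along the first row, p(t) = t^3 - 8t^2 - 45t - 36.
Try t = 12: p(12) = 0, so 12 is a root.
Dividing by (t - 12) leaves t^2 + 4t + 3.
The quadratic factors as (t + 3)·(t + 1).
Eigenvalues: -3, -1, 12.

-3, -1, 12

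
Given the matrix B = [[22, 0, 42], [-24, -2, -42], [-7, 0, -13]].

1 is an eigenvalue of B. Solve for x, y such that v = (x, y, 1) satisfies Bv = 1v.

-2, 2

We need (B - 1I)v = 0.
B - 1I = [[21, 0, 42], [-24, -3, -42], [-7, 0, -14]].
Row 1: (21)·x + (0)·y + (42)·1 = 0
Row 2: (-24)·x + (-3)·y + (-42)·1 = 0
Row 3: (-7)·x + (0)·y + (-14)·1 = 0
Solving gives x = -2, y = 2.
Check: B·(-2, 2, 1) = (-2, 2, 1) = 1·(-2, 2, 1).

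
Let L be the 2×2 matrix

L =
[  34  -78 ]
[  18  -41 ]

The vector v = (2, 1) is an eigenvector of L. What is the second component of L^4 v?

625

First find the eigenvalue: Lv = (-10, -5) = -5·(2, 1), so λ = -5.
Then L^4 v = λ^4·v = (-5)^4·(2, 1) = 625·(2, 1) = (1250, 625).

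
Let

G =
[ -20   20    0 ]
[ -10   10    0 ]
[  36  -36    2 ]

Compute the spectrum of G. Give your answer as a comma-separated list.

Compute the characteristic polynomial p(lambda) = det(lambda·I - G).
Expanding along the first row, p(lambda) = lambda^3 + 8·lambda^2 - 20·lambda.
Since p(-10) = 0, lambda = -10 is a root.
Factor out (lambda + 10): p(lambda) = (lambda + 10)·(lambda^2 - 2·lambda).
The quadratic factors as lambda·(lambda - 2).
Eigenvalues: -10, 0, 2.

-10, 0, 2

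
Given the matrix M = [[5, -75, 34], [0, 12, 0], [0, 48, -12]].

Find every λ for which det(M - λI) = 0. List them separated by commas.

Set up det(sI - M) = 0.
Expanding the 3×3 determinant: p(s) = s^3 - 5s^2 - 144s + 720.
Try s = 5: p(5) = 0, so 5 is a root.
Dividing by (s - 5) leaves s^2 - 144.
The quadratic factors as (s + 12)·(s - 12).
Eigenvalues: -12, 5, 12.

-12, 5, 12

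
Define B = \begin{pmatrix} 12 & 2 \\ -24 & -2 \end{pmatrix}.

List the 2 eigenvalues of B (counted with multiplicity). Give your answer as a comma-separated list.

4, 6

det(B - lambda·I) = (12 - lambda)(-2 - lambda) - (2)·(-24) = lambda^2 - 10·lambda + 24.
This factors as (lambda - 4)·(lambda - 6) = 0.
Eigenvalues: 4, 6.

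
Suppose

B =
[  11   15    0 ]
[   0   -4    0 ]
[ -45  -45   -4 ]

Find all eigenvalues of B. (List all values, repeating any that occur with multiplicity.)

Compute the characteristic polynomial p(t) = det(tI - B).
Cofactor expansion gives p(t) = t^3 - 3t^2 - 72t - 176.
Since p(-4) = 0, t = -4 is a root.
Factor out (t + 4): p(t) = (t + 4)·(t^2 - 7t - 44).
The quadratic factors as (t + 4)·(t - 11).
Eigenvalues: -4, -4, 11.

-4, -4, 11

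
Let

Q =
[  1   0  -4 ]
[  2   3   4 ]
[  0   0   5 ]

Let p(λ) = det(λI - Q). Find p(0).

p(0) = det(0·I − Q) = det(−Q) = (−1)^3·det(Q).
det(Q) = 15, so p(0) = -15.

-15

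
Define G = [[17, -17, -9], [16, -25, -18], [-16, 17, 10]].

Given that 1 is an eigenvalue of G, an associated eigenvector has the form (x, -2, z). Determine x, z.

We need (G - 1I)v = 0.
G - 1I = [[16, -17, -9], [16, -26, -18], [-16, 17, 9]].
Row 1: (16)·x + (-17)·-2 + (-9)·z = 0
Row 2: (16)·x + (-26)·-2 + (-18)·z = 0
Row 3: (-16)·x + (17)·-2 + (9)·z = 0
Solving gives x = -1, z = 2.
Check: G·(-1, -2, 2) = (-1, -2, 2) = 1·(-1, -2, 2).

-1, 2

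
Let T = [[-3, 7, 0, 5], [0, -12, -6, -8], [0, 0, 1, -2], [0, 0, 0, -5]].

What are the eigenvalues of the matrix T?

-12, -5, -3, 1

T is upper triangular, so its eigenvalues are the diagonal entries.
Diagonal: -3, -12, 1, -5.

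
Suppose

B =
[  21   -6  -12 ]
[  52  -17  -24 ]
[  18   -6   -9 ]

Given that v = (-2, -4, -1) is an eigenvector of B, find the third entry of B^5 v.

First find the eigenvalue: Bv = (-6, -12, -3) = 3·(-2, -4, -1), so λ = 3.
Then B^5 v = λ^5·v = 3^5·(-2, -4, -1) = 243·(-2, -4, -1) = (-486, -972, -243).

-243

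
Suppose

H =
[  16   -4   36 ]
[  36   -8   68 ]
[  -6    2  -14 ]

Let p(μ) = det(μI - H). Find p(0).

p(0) = det(0·I − H) = det(−H) = (−1)^3·det(H).
det(H) = 96, so p(0) = -96.

-96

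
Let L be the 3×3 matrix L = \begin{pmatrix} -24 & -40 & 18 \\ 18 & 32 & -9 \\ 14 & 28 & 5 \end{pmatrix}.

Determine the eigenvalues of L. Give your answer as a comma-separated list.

-4, 5, 12

Compute the characteristic polynomial p(s) = det(sI - L).
Expanding along the first row, p(s) = s^3 - 13s^2 - 8s + 240.
Try s = 12: p(12) = 0, so 12 is a root.
Factor out (s - 12): p(s) = (s - 12)·(s^2 - s - 20).
The quadratic factors as (s + 4)·(s - 5).
Eigenvalues: -4, 5, 12.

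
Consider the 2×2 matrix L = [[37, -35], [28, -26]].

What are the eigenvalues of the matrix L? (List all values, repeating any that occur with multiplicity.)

2, 9

det(L - tI) = (37 - t)(-26 - t) - (-35)·(28) = t^2 - 11t + 18.
This factors as (t - 2)·(t - 9) = 0.
Eigenvalues: 2, 9.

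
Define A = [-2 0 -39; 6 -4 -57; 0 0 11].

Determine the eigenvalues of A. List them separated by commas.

Set up det(λI - A) = 0.
Cofactor expansion gives p(λ) = λ^3 - 5λ^2 - 58λ - 88.
Since p(-4) = 0, λ = -4 is a root.
Dividing by (λ + 4) leaves λ^2 - 9λ - 22.
The quadratic factors as (λ + 2)·(λ - 11).
Eigenvalues: -4, -2, 11.

-4, -2, 11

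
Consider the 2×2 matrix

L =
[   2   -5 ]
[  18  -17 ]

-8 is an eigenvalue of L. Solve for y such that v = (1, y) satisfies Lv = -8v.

We need (L + 8I)v = 0.
L + 8I = [[10, -5], [18, -9]].
Row 1: (10)·1 + (-5)·y = 0
Row 2: (18)·1 + (-9)·y = 0
Solving gives y = 2.
Check: L·(1, 2) = (-8, -16) = -8·(1, 2).

2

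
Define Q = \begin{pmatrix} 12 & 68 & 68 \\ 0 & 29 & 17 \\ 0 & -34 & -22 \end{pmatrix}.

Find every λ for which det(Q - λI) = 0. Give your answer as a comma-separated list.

Set up det(λI - Q) = 0.
Expanding the 3×3 determinant: p(λ) = λ^3 - 19λ^2 + 24λ + 720.
Rational-root test: λ = -5 gives p(-5) = 0.
Dividing by (λ + 5) leaves λ^2 - 24λ + 144.
The quadratic factor is (λ - 12)^2.
Eigenvalues: -5, 12, 12.

-5, 12, 12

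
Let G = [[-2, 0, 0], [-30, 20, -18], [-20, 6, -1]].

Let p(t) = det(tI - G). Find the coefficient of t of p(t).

50

p(t) = t^3 - 17t^2 + 50t + 176.
The coefficient of t is 50.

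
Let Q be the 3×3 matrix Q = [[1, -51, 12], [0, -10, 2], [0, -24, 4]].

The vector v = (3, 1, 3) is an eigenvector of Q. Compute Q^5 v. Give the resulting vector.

First find the eigenvalue: Qv = (-12, -4, -12) = -4·(3, 1, 3), so λ = -4.
Then Q^5 v = λ^5·v = (-4)^5·(3, 1, 3) = -1024·(3, 1, 3) = (-3072, -1024, -3072).

(-3072, -1024, -3072)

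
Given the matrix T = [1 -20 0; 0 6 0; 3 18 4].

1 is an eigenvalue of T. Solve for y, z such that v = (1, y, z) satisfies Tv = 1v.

0, -1

We need (T - 1I)v = 0.
T - 1I = [[0, -20, 0], [0, 5, 0], [3, 18, 3]].
Row 1: (0)·1 + (-20)·y + (0)·z = 0
Row 2: (0)·1 + (5)·y + (0)·z = 0
Row 3: (3)·1 + (18)·y + (3)·z = 0
Solving gives y = 0, z = -1.
Check: T·(1, 0, -1) = (1, 0, -1) = 1·(1, 0, -1).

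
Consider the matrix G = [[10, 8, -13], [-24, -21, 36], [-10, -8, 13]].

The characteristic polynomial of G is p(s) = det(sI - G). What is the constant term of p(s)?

0

p(s) = s^3 - 2s^2 - 3s.
The constant term is 0.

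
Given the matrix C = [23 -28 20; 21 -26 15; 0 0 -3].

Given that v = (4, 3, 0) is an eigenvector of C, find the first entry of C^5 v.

First find the eigenvalue: Cv = (8, 6, 0) = 2·(4, 3, 0), so λ = 2.
Then C^5 v = λ^5·v = 2^5·(4, 3, 0) = 32·(4, 3, 0) = (128, 96, 0).

128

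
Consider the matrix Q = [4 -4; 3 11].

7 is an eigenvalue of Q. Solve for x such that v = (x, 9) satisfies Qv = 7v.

-12

We need (Q - 7I)v = 0.
Q - 7I = [[-3, -4], [3, 4]].
Row 1: (-3)·x + (-4)·9 = 0
Row 2: (3)·x + (4)·9 = 0
Solving gives x = -12.
Check: Q·(-12, 9) = (-84, 63) = 7·(-12, 9).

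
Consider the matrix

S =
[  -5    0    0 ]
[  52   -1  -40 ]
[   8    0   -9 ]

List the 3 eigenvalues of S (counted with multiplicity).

-9, -5, -1

The characteristic polynomial is p(r) = det(rI - S).
Expanding along the first row, p(r) = r^3 + 15r^2 + 59r + 45.
Try r = -1: p(-1) = 0, so -1 is a root.
Factor out (r + 1): p(r) = (r + 1)·(r^2 + 14r + 45).
The quadratic factors as (r + 9)·(r + 5).
Eigenvalues: -9, -5, -1.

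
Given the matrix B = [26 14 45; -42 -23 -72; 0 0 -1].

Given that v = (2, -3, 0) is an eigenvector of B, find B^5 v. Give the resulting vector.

First find the eigenvalue: Bv = (10, -15, 0) = 5·(2, -3, 0), so λ = 5.
Then B^5 v = λ^5·v = 5^5·(2, -3, 0) = 3125·(2, -3, 0) = (6250, -9375, 0).

(6250, -9375, 0)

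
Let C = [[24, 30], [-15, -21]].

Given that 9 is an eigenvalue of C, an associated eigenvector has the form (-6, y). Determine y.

We need (C - 9I)v = 0.
C - 9I = [[15, 30], [-15, -30]].
Row 1: (15)·-6 + (30)·y = 0
Row 2: (-15)·-6 + (-30)·y = 0
Solving gives y = 3.
Check: C·(-6, 3) = (-54, 27) = 9·(-6, 3).

3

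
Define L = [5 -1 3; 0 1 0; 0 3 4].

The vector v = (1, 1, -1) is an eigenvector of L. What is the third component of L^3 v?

First find the eigenvalue: Lv = (1, 1, -1) = 1·(1, 1, -1), so λ = 1.
Then L^3 v = λ^3·v = 1^3·(1, 1, -1) = 1·(1, 1, -1) = (1, 1, -1).

-1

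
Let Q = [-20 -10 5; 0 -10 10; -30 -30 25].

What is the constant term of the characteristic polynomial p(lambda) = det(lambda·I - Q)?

p(0) = det(0·I − Q) = det(−Q) = (−1)^3·det(Q).
det(Q) = 500, so p(0) = -500.

-500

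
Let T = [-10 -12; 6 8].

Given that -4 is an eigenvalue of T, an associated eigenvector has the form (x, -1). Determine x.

We need (T + 4I)v = 0.
T + 4I = [[-6, -12], [6, 12]].
Row 1: (-6)·x + (-12)·-1 = 0
Row 2: (6)·x + (12)·-1 = 0
Solving gives x = 2.
Check: T·(2, -1) = (-8, 4) = -4·(2, -1).

2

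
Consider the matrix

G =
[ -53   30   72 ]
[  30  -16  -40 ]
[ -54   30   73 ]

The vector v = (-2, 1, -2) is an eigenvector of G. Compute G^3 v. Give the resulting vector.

(-128, 64, -128)

First find the eigenvalue: Gv = (-8, 4, -8) = 4·(-2, 1, -2), so λ = 4.
Then G^3 v = λ^3·v = 4^3·(-2, 1, -2) = 64·(-2, 1, -2) = (-128, 64, -128).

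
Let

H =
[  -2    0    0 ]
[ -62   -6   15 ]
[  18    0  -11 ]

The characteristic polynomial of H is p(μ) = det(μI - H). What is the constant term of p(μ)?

p(μ) = μ^3 + 19μ^2 + 100μ + 132.
The constant term is 132.

132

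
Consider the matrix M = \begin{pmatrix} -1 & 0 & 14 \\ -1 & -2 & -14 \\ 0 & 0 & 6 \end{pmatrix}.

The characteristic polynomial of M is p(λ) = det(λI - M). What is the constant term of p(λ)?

-12

p(λ) = λ^3 - 3λ^2 - 16λ - 12.
The constant term is -12.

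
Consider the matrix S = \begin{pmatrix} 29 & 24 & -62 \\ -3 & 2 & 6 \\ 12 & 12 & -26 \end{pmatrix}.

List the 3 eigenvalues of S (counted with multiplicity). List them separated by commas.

-2, 2, 5

Compute the characteristic polynomial p(r) = det(rI - S).
Expanding the 3×3 determinant: p(r) = r^3 - 5r^2 - 4r + 20.
Try r = -2: p(-2) = 0, so -2 is a root.
Dividing by (r + 2) leaves r^2 - 7r + 10.
The quadratic factors as (r - 2)·(r - 5).
Eigenvalues: -2, 2, 5.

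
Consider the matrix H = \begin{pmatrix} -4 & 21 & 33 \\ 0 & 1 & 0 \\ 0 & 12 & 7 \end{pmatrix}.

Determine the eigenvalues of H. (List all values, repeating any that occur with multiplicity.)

-4, 1, 7

Compute the characteristic polynomial p(r) = det(rI - H).
Cofactor expansion gives p(r) = r^3 - 4r^2 - 25r + 28.
Rational-root test: r = 1 gives p(1) = 0.
Dividing by (r - 1) leaves r^2 - 3r - 28.
The quadratic factors as (r + 4)·(r - 7).
Eigenvalues: -4, 1, 7.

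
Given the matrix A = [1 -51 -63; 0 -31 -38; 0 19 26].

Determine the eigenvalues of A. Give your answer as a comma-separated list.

The characteristic polynomial is p(s) = det(sI - A).
Cofactor expansion gives p(s) = s^3 + 4s^2 - 89s + 84.
Since p(7) = 0, s = 7 is a root.
Factor out (s - 7): p(s) = (s - 7)·(s^2 + 11s - 12).
The quadratic factors as (s + 12)·(s - 1).
Eigenvalues: -12, 1, 7.

-12, 1, 7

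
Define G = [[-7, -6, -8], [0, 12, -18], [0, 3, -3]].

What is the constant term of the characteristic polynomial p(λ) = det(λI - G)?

p(0) = det(0·I − G) = det(−G) = (−1)^3·det(G).
det(G) = -126, so p(0) = 126.

126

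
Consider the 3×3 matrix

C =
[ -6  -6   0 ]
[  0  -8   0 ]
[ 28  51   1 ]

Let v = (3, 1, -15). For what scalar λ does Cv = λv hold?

Compute Cv: C·(3, 1, -15) = (-24, -8, 120).
Since Cv = λv, compare component 1: -24 = λ·3, so λ = -8.

-8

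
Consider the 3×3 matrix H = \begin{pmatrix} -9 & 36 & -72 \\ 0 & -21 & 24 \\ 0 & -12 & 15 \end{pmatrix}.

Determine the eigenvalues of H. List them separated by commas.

The characteristic polynomial is p(t) = det(tI - H).
Cofactor expansion gives p(t) = t^3 + 15t^2 + 27t - 243.
Since p(3) = 0, t = 3 is a root.
Factor out (t - 3): p(t) = (t - 3)·(t^2 + 18t + 81).
The quadratic factor is (t + 9)^2.
Eigenvalues: -9, -9, 3.

-9, -9, 3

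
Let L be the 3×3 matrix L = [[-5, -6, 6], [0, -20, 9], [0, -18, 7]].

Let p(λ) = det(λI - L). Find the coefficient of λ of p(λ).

87

p(λ) = λ^3 + 18λ^2 + 87λ + 110.
The coefficient of λ is 87.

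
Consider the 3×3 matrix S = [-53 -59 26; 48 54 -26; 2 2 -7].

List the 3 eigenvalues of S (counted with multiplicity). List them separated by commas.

The characteristic polynomial is p(r) = det(rI - S).
Expanding the 3×3 determinant: p(r) = r^3 + 6r^2 - 37r - 210.
Try r = -7: p(-7) = 0, so -7 is a root.
Factor out (r + 7): p(r) = (r + 7)·(r^2 - r - 30).
The quadratic factors as (r + 5)·(r - 6).
Eigenvalues: -7, -5, 6.

-7, -5, 6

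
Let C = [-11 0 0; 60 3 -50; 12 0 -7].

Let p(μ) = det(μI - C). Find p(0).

-231

p(0) = det(0·I − C) = det(−C) = (−1)^3·det(C).
det(C) = 231, so p(0) = -231.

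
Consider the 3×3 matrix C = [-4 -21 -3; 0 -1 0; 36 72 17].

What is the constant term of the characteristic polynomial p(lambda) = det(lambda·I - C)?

40

p(0) = det(0·I − C) = det(−C) = (−1)^3·det(C).
det(C) = -40, so p(0) = 40.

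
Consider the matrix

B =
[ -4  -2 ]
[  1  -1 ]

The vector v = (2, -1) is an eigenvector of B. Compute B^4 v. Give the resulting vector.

(162, -81)

First find the eigenvalue: Bv = (-6, 3) = -3·(2, -1), so λ = -3.
Then B^4 v = λ^4·v = (-3)^4·(2, -1) = 81·(2, -1) = (162, -81).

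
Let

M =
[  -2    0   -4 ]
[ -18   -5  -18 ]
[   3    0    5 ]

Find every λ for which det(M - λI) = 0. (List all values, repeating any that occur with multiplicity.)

-5, 1, 2

The characteristic polynomial is p(λ) = det(λI - M).
Cofactor expansion gives p(λ) = λ^3 + 2λ^2 - 13λ + 10.
Try λ = 1: p(1) = 0, so 1 is a root.
Dividing by (λ - 1) leaves λ^2 + 3λ - 10.
The quadratic factors as (λ + 5)·(λ - 2).
Eigenvalues: -5, 1, 2.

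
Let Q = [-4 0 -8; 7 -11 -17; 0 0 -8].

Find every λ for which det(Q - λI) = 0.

-11, -8, -4

Compute the characteristic polynomial p(λ) = det(λI - Q).
Expanding along the first row, p(λ) = λ^3 + 23λ^2 + 164λ + 352.
Rational-root test: λ = -11 gives p(-11) = 0.
Dividing by (λ + 11) leaves λ^2 + 12λ + 32.
The quadratic factors as (λ + 8)·(λ + 4).
Eigenvalues: -11, -8, -4.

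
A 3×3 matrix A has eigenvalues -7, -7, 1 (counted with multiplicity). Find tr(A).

trace(A) is the sum of the eigenvalues: (-7) + (-7) + (1) = -13.

-13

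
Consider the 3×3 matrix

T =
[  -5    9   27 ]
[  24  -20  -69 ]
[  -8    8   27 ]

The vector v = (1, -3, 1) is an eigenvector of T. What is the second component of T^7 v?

234375

First find the eigenvalue: Tv = (-5, 15, -5) = -5·(1, -3, 1), so λ = -5.
Then T^7 v = λ^7·v = (-5)^7·(1, -3, 1) = -78125·(1, -3, 1) = (-78125, 234375, -78125).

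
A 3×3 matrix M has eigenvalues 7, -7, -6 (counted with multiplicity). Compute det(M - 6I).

If M has eigenvalues 7, -7, -6, then M - 6I has eigenvalues 1, -13, -12.
det(M - 6I) = (1) · (-13) · (-12) = 156.

156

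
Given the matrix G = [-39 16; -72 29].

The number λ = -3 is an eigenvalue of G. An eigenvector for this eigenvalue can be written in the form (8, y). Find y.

18

We need (G + 3I)v = 0.
G + 3I = [[-36, 16], [-72, 32]].
Row 1: (-36)·8 + (16)·y = 0
Row 2: (-72)·8 + (32)·y = 0
Solving gives y = 18.
Check: G·(8, 18) = (-24, -54) = -3·(8, 18).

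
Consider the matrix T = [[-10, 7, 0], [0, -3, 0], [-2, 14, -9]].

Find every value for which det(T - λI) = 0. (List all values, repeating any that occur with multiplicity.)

-10, -9, -3

The characteristic polynomial is p(t) = det(tI - T).
Expanding the 3×3 determinant: p(t) = t^3 + 22t^2 + 147t + 270.
Try t = -9: p(-9) = 0, so -9 is a root.
Dividing by (t + 9) leaves t^2 + 13t + 30.
The quadratic factors as (t + 10)·(t + 3).
Eigenvalues: -10, -9, -3.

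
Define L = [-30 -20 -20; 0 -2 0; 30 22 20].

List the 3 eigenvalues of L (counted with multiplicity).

Compute the characteristic polynomial p(λ) = det(λI - L).
Cofactor expansion gives p(λ) = λ^3 + 12λ^2 + 20λ.
Since p(-2) = 0, λ = -2 is a root.
Factor out (λ + 2): p(λ) = (λ + 2)·(λ^2 + 10λ).
The quadratic factors as (λ + 10)·λ.
Eigenvalues: -10, -2, 0.

-10, -2, 0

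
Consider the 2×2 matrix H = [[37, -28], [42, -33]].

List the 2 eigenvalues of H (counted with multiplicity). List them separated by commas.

det(H - μI) = (37 - μ)(-33 - μ) - (-28)·(42) = μ^2 - 4μ - 45.
This factors as (μ + 5)·(μ - 9) = 0.
Eigenvalues: -5, 9.

-5, 9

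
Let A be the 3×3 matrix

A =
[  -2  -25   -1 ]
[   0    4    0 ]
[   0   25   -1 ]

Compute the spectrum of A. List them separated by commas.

-2, -1, 4

Compute the characteristic polynomial p(s) = det(sI - A).
Cofactor expansion gives p(s) = s^3 - s^2 - 10s - 8.
Try s = 4: p(4) = 0, so 4 is a root.
Factor out (s - 4): p(s) = (s - 4)·(s^2 + 3s + 2).
The quadratic factors as (s + 2)·(s + 1).
Eigenvalues: -2, -1, 4.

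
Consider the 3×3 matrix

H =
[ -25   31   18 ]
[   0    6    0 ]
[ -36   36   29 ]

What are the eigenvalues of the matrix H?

-7, 6, 11

Set up det(λI - H) = 0.
Expanding the 3×3 determinant: p(λ) = λ^3 - 10λ^2 - 53λ + 462.
Try λ = -7: p(-7) = 0, so -7 is a root.
Factor out (λ + 7): p(λ) = (λ + 7)·(λ^2 - 17λ + 66).
The quadratic factors as (λ - 6)·(λ - 11).
Eigenvalues: -7, 6, 11.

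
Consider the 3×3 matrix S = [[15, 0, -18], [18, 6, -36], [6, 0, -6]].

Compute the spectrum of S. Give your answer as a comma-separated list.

The characteristic polynomial is p(s) = det(sI - S).
Cofactor expansion gives p(s) = s^3 - 15s^2 + 72s - 108.
Rational-root test: s = 3 gives p(3) = 0.
Factor out (s - 3): p(s) = (s - 3)·(s^2 - 12s + 36).
The quadratic factor is (s - 6)^2.
Eigenvalues: 3, 6, 6.

3, 6, 6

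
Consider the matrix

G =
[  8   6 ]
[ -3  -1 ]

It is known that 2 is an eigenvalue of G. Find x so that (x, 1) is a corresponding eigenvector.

We need (G - 2I)v = 0.
G - 2I = [[6, 6], [-3, -3]].
Row 1: (6)·x + (6)·1 = 0
Row 2: (-3)·x + (-3)·1 = 0
Solving gives x = -1.
Check: G·(-1, 1) = (-2, 2) = 2·(-1, 1).

-1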